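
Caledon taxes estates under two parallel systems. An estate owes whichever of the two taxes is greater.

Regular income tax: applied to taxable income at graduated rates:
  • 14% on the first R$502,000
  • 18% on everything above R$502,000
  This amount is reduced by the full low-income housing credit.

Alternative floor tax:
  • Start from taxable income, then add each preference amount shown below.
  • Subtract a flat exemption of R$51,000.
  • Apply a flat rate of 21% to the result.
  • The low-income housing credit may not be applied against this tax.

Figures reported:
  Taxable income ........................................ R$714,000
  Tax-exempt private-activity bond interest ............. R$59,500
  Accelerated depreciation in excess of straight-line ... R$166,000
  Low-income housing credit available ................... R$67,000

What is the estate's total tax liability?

Alternative floor tax:
  Adjusted income: R$714,000 + R$59,500 + R$166,000 = R$939,500
  Less exemption R$51,000 → base R$888,500
  R$888,500 × 21% = R$186,585

Regular income tax:
  R$502,000 × 14% = R$70,280
  R$212,000 × 18% = R$38,160
  → R$108,440
  Less low-income housing credit R$67,000 → R$41,440

R$186,585 > R$41,440, so the alternative floor tax is the binding amount.

R$186,585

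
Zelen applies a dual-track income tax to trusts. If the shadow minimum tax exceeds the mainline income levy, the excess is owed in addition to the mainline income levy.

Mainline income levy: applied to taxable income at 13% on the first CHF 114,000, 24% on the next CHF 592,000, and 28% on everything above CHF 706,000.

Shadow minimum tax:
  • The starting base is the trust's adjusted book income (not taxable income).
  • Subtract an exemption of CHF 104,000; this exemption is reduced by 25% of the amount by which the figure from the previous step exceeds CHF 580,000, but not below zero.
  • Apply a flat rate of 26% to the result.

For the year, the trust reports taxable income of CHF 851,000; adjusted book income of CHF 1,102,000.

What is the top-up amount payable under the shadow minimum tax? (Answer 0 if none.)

Shadow minimum tax:
  Base (adjusted book income): CHF 1,102,000
  Exemption: 25% × (CHF 1,102,000 − CHF 580,000) = CHF 130,500 ≥ CHF 104,000, so the exemption is fully phased out
  Base: CHF 1,102,000 − CHF 0 = CHF 1,102,000
  CHF 1,102,000 × 26% = CHF 286,520

Mainline income levy:
  CHF 114,000 × 13% = CHF 14,820
  CHF 592,000 × 24% = CHF 142,080
  CHF 145,000 × 28% = CHF 40,600
  → CHF 197,500

Excess of shadow minimum tax over mainline income levy: CHF 286,520 − CHF 197,500 = CHF 89,020.

CHF 89,020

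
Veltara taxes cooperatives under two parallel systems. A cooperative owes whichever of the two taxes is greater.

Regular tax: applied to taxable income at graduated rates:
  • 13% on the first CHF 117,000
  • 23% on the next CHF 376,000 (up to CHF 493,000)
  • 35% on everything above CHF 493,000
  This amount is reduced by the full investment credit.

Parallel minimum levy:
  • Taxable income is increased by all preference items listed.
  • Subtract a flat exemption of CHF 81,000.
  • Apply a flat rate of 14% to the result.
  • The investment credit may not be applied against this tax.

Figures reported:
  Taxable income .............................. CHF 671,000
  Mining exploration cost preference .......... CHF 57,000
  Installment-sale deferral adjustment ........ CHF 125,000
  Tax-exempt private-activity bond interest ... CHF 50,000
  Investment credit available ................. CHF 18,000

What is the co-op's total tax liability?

Regular tax:
  CHF 117,000 × 13% = CHF 15,210
  CHF 376,000 × 23% = CHF 86,480
  CHF 178,000 × 35% = CHF 62,300
  → CHF 163,990
  Less investment credit CHF 18,000 → CHF 145,990

Parallel minimum levy:
  Adjusted income: CHF 671,000 + CHF 57,000 + CHF 125,000 + CHF 50,000 = CHF 903,000
  Less exemption CHF 81,000 → base CHF 822,000
  CHF 822,000 × 14% = CHF 115,080

CHF 145,990 > CHF 115,080, so the regular tax governs.

CHF 145,990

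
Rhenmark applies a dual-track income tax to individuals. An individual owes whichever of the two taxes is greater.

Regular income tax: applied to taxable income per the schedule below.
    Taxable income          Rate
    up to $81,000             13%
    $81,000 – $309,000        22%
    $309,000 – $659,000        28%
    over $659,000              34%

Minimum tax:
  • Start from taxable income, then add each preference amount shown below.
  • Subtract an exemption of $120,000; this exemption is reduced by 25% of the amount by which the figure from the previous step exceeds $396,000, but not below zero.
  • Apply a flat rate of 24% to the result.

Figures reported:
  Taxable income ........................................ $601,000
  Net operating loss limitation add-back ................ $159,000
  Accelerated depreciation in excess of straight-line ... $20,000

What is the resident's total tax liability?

Regular income tax:
  $81,000 × 13% = $10,530
  $228,000 × 22% = $50,160
  $292,000 × 28% = $81,760
  → $142,450

Minimum tax:
  Adjusted income: $601,000 + $159,000 + $20,000 = $780,000
  Exemption: $120,000 − 25% × ($780,000 − $396,000) = $120,000 − $96,000 = $24,000
  Base: $780,000 − $24,000 = $756,000
  $756,000 × 24% = $181,440

$181,440 > $142,450, so the minimum tax is the binding amount.

$181,440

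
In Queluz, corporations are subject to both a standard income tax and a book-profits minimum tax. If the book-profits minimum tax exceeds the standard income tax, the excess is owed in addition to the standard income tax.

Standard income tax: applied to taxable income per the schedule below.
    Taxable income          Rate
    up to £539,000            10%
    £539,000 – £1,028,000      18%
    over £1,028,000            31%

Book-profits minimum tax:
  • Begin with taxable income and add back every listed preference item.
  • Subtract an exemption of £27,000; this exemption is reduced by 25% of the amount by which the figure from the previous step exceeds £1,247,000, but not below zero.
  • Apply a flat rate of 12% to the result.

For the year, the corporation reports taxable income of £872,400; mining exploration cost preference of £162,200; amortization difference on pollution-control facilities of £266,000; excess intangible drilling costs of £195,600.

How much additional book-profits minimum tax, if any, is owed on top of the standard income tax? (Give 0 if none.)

Standard income tax:
  £539,000 × 10% = £53,900
  £333,400 × 18% = £60,012
  → £113,912

Book-profits minimum tax:
  Adjusted income: £872,400 + £162,200 + £266,000 + £195,600 = £1,496,200
  Exemption: 25% × (£1,496,200 − £1,247,000) = £62,300 ≥ £27,000, so the exemption is fully phased out
  Base: £1,496,200 − £0 = £1,496,200
  £1,496,200 × 12% = £179,544

Excess of book-profits minimum tax over standard income tax: £179,544 − £113,912 = £65,632.

£65,632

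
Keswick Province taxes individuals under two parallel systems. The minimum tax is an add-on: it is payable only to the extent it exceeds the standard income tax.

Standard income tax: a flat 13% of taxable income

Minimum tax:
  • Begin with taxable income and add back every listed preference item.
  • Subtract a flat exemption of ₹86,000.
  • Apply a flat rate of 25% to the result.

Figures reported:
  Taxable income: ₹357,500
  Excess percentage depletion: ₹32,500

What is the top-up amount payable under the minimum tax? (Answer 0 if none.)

Standard income tax:
  ₹357,500 × 13% = ₹46,475

Minimum tax:
  Adjusted income: ₹357,500 + ₹32,500 = ₹390,000
  Less exemption ₹86,000 → base ₹304,000
  ₹304,000 × 25% = ₹76,000

Excess of minimum tax over standard income tax: ₹76,000 − ₹46,475 = ₹29,525.

₹29,525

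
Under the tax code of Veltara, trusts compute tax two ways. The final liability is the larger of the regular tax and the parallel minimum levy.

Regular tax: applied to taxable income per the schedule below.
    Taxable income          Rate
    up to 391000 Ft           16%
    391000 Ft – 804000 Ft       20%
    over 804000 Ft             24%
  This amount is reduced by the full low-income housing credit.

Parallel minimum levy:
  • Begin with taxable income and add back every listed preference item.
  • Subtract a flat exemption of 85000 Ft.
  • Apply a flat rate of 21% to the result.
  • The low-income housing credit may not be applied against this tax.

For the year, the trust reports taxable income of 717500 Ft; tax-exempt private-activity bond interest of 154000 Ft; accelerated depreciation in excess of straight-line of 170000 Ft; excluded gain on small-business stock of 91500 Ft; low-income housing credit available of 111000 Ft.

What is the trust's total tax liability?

Regular tax:
  391000 Ft × 16% = 62560 Ft
  326500 Ft × 20% = 65300 Ft
  → 127860 Ft
  Less low-income housing credit 111000 Ft → 16860 Ft

Parallel minimum levy:
  Adjusted income: 717500 Ft + 154000 Ft + 170000 Ft + 91500 Ft = 1133000 Ft
  Less exemption 85000 Ft → base 1048000 Ft
  1048000 Ft × 21% = 220080 Ft

220080 Ft > 16860 Ft, so the parallel minimum levy is the binding amount.

220080 Ft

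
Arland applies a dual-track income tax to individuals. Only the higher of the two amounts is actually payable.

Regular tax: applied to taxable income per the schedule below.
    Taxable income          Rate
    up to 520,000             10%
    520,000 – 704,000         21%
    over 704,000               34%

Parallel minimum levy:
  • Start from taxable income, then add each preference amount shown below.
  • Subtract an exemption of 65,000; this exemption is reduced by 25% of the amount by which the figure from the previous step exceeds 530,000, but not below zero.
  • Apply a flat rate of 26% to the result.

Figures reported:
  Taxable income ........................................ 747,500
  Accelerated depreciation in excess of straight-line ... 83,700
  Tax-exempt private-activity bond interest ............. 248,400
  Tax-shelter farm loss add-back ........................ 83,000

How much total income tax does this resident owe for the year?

Parallel minimum levy:
  Adjusted income: 747,500 + 83,700 + 248,400 + 83,000 = 1,162,600
  Exemption: 25% × (1,162,600 − 530,000) = 158,150 ≥ 65,000, so the exemption is fully phased out
  Base: 1,162,600 − 0 = 1,162,600
  1,162,600 × 26% = 302,276

Regular tax:
  520,000 × 10% = 52,000
  184,000 × 21% = 38,640
  43,500 × 34% = 14,790
  → 105,430

302,276 > 105,430, so the parallel minimum levy is the binding amount.

302,276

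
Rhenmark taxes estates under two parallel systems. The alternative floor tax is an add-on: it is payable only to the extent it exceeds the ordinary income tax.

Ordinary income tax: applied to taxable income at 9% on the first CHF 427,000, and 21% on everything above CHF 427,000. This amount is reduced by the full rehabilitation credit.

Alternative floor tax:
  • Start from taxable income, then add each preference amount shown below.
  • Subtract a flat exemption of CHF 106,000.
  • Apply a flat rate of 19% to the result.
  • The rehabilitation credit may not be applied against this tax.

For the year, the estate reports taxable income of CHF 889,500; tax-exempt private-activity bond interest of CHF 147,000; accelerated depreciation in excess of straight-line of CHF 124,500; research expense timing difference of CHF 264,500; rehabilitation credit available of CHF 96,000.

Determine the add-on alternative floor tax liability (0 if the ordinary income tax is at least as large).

CHF 211,150

Ordinary income tax:
  CHF 427,000 × 9% = CHF 38,430
  CHF 462,500 × 21% = CHF 97,125
  → CHF 135,555
  Less rehabilitation credit CHF 96,000 → CHF 39,555

Alternative floor tax:
  Adjusted income: CHF 889,500 + CHF 147,000 + CHF 124,500 + CHF 264,500 = CHF 1,425,500
  Less exemption CHF 106,000 → base CHF 1,319,500
  CHF 1,319,500 × 19% = CHF 250,705

Excess of alternative floor tax over ordinary income tax: CHF 250,705 − CHF 39,555 = CHF 211,150.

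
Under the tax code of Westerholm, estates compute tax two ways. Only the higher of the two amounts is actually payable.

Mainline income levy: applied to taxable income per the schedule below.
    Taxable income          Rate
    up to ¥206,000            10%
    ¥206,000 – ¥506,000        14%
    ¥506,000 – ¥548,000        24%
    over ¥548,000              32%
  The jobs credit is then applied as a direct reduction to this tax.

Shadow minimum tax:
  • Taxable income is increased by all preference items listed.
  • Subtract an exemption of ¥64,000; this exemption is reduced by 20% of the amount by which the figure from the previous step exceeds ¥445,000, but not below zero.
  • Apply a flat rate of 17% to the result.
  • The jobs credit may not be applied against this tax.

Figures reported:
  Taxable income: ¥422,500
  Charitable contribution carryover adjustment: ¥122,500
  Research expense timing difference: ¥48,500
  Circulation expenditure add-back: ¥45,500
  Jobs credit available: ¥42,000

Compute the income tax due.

Shadow minimum tax:
  Adjusted income: ¥422,500 + ¥122,500 + ¥48,500 + ¥45,500 = ¥639,000
  Exemption: ¥64,000 − 20% × (¥639,000 − ¥445,000) = ¥64,000 − ¥38,800 = ¥25,200
  Base: ¥639,000 − ¥25,200 = ¥613,800
  ¥613,800 × 17% = ¥104,346

Mainline income levy:
  ¥206,000 × 10% = ¥20,600
  ¥216,500 × 14% = ¥30,310
  → ¥50,910
  Less jobs credit ¥42,000 → ¥8,910

¥104,346 > ¥8,910, so the shadow minimum tax is the binding amount.

¥104,346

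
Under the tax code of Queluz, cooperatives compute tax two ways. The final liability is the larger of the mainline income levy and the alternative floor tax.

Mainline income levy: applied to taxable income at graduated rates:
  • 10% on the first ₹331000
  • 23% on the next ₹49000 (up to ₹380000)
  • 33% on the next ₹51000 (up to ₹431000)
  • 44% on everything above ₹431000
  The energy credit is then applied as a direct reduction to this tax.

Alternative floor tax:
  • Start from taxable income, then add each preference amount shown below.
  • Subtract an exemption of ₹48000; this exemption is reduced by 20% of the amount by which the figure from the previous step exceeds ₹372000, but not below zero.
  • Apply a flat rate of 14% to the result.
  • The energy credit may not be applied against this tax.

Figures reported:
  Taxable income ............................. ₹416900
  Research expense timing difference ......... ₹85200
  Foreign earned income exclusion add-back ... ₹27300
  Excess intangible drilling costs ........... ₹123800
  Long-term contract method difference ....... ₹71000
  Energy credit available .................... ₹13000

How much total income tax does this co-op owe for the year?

₹101388

Alternative floor tax:
  Adjusted income: ₹416900 + ₹85200 + ₹27300 + ₹123800 + ₹71000 = ₹724200
  Exemption: 20% × (₹724200 − ₹372000) = ₹70440 ≥ ₹48000, so the exemption is fully phased out
  Base: ₹724200 − ₹0 = ₹724200
  ₹724200 × 14% = ₹101388

Mainline income levy:
  ₹331000 × 10% = ₹33100
  ₹49000 × 23% = ₹11270
  ₹36900 × 33% = ₹12177
  → ₹56547
  Less energy credit ₹13000 → ₹43547

₹101388 > ₹43547, so the alternative floor tax is the binding amount.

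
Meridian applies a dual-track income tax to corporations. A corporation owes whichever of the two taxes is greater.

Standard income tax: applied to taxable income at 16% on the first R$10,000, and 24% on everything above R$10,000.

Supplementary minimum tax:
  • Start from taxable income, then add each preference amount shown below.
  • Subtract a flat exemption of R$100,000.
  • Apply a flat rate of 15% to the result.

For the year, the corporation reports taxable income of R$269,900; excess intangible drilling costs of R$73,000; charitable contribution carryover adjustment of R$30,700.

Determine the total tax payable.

Standard income tax:
  R$10,000 × 16% = R$1,600
  R$259,900 × 24% = R$62,376
  → R$63,976

Supplementary minimum tax:
  Adjusted income: R$269,900 + R$73,000 + R$30,700 = R$373,600
  Less exemption R$100,000 → base R$273,600
  R$273,600 × 15% = R$41,040

R$63,976 > R$41,040, so the standard income tax governs.

R$63,976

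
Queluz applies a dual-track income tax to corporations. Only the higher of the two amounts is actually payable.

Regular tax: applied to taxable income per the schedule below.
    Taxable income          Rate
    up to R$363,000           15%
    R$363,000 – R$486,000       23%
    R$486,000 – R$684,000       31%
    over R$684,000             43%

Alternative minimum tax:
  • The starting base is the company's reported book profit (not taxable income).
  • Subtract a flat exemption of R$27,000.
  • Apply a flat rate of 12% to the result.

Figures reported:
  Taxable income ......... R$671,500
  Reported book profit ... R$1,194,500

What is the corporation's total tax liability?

R$140,245

Regular tax:
  R$363,000 × 15% = R$54,450
  R$123,000 × 23% = R$28,290
  R$185,500 × 31% = R$57,505
  → R$140,245

Alternative minimum tax:
  Base (reported book profit): R$1,194,500
  Less exemption R$27,000 → base R$1,167,500
  R$1,167,500 × 12% = R$140,100

R$140,245 > R$140,100, so the regular tax governs.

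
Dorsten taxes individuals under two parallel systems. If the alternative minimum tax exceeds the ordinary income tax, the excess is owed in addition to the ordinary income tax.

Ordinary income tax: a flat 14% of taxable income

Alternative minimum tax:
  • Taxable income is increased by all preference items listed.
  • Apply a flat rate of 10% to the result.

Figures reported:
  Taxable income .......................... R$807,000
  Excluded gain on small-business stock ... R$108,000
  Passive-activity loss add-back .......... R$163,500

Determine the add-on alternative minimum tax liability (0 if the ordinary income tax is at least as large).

R$0

Ordinary income tax:
  R$807,000 × 14% = R$112,980

Alternative minimum tax:
  Adjusted income: R$807,000 + R$108,000 + R$163,500 = R$1,078,500
  R$1,078,500 × 10% = R$107,850

R$107,850 ≤ R$112,980, so no add-on is due.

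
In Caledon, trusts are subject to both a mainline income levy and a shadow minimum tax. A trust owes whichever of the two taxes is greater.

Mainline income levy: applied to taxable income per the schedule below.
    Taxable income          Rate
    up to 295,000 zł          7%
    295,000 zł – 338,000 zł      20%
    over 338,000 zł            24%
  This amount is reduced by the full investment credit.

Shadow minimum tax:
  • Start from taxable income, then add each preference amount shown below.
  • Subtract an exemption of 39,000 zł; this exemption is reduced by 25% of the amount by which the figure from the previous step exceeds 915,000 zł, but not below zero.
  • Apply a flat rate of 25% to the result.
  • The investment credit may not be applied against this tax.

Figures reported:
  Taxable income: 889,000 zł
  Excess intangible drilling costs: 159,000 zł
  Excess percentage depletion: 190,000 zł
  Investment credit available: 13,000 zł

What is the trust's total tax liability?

309,500 zł

Mainline income levy:
  295,000 zł × 7% = 20,650 zł
  43,000 zł × 20% = 8,600 zł
  551,000 zł × 24% = 132,240 zł
  → 161,490 zł
  Less investment credit 13,000 zł → 148,490 zł

Shadow minimum tax:
  Adjusted income: 889,000 zł + 159,000 zł + 190,000 zł = 1,238,000 zł
  Exemption: 25% × (1,238,000 zł − 915,000 zł) = 80,750 zł ≥ 39,000 zł, so the exemption is fully phased out
  Base: 1,238,000 zł − 0 zł = 1,238,000 zł
  1,238,000 zł × 25% = 309,500 zł

309,500 zł > 148,490 zł, so the shadow minimum tax is the binding amount.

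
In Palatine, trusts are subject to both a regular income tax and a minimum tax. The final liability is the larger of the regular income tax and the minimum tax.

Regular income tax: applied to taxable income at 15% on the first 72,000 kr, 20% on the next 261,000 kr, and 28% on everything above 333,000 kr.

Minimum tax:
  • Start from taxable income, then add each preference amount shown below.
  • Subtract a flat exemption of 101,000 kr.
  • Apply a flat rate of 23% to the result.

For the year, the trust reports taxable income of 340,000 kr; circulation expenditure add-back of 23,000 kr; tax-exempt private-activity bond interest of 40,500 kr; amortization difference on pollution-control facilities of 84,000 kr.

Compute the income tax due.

88,895 kr

Minimum tax:
  Adjusted income: 340,000 kr + 23,000 kr + 40,500 kr + 84,000 kr = 487,500 kr
  Less exemption 101,000 kr → base 386,500 kr
  386,500 kr × 23% = 88,895 kr

Regular income tax:
  72,000 kr × 15% = 10,800 kr
  261,000 kr × 20% = 52,200 kr
  7,000 kr × 28% = 1,960 kr
  → 64,960 kr

88,895 kr > 64,960 kr, so the minimum tax is the binding amount.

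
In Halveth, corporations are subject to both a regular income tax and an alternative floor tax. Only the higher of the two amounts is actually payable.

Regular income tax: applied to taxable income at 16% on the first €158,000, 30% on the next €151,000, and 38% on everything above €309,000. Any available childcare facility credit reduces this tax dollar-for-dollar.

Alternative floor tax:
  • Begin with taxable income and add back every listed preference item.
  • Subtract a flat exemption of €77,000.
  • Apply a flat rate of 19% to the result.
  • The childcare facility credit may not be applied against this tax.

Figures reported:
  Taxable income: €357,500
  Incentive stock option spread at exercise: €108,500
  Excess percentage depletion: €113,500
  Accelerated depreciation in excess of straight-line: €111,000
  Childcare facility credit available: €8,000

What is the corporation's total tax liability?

€116,565

Alternative floor tax:
  Adjusted income: €357,500 + €108,500 + €113,500 + €111,000 = €690,500
  Less exemption €77,000 → base €613,500
  €613,500 × 19% = €116,565

Regular income tax:
  €158,000 × 16% = €25,280
  €151,000 × 30% = €45,300
  €48,500 × 38% = €18,430
  → €89,010
  Less childcare facility credit €8,000 → €81,010

€116,565 > €81,010, so the alternative floor tax is the binding amount.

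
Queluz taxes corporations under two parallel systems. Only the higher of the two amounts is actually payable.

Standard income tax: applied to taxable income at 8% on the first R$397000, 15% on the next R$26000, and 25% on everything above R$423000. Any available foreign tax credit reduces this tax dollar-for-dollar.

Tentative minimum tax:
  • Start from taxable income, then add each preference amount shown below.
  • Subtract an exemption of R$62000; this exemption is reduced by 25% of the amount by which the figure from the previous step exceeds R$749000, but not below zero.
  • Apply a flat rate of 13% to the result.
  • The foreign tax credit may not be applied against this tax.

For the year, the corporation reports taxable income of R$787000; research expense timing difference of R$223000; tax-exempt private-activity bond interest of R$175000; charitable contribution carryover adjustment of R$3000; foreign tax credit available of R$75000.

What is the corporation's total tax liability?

R$154440

Tentative minimum tax:
  Adjusted income: R$787000 + R$223000 + R$175000 + R$3000 = R$1188000
  Exemption: 25% × (R$1188000 − R$749000) = R$109750 ≥ R$62000, so the exemption is fully phased out
  Base: R$1188000 − R$0 = R$1188000
  R$1188000 × 13% = R$154440

Standard income tax:
  R$397000 × 8% = R$31760
  R$26000 × 15% = R$3900
  R$364000 × 25% = R$91000
  → R$126660
  Less foreign tax credit R$75000 → R$51660

R$154440 > R$51660, so the tentative minimum tax is the binding amount.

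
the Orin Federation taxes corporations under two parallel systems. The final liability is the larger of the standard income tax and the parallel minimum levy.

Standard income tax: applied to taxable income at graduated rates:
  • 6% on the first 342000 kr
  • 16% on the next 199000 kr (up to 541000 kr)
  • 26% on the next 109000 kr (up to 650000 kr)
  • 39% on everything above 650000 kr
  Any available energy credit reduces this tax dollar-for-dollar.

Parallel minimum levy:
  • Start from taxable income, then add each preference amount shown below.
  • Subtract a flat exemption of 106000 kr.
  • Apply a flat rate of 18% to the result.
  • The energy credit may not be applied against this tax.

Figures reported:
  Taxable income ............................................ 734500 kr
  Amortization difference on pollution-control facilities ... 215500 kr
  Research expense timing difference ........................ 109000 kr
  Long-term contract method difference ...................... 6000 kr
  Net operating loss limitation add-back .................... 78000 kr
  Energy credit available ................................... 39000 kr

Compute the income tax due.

186660 kr

Standard income tax:
  342000 kr × 6% = 20520 kr
  199000 kr × 16% = 31840 kr
  109000 kr × 26% = 28340 kr
  84500 kr × 39% = 32955 kr
  → 113655 kr
  Less energy credit 39000 kr → 74655 kr

Parallel minimum levy:
  Adjusted income: 734500 kr + 215500 kr + 109000 kr + 6000 kr + 78000 kr = 1143000 kr
  Less exemption 106000 kr → base 1037000 kr
  1037000 kr × 18% = 186660 kr

186660 kr > 74655 kr, so the parallel minimum levy is the binding amount.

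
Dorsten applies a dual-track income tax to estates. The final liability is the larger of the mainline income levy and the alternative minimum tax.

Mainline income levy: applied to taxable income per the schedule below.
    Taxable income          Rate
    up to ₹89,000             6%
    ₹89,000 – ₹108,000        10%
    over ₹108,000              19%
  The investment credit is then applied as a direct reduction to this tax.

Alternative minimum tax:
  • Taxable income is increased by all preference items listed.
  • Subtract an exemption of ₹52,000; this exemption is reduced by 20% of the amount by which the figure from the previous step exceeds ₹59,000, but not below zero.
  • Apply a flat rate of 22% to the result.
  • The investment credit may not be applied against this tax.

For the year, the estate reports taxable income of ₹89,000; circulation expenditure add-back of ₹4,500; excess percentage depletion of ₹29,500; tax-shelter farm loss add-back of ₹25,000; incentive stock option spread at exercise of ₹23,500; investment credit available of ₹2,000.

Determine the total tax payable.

₹31,240

Alternative minimum tax:
  Adjusted income: ₹89,000 + ₹4,500 + ₹29,500 + ₹25,000 + ₹23,500 = ₹171,500
  Exemption: ₹52,000 − 20% × (₹171,500 − ₹59,000) = ₹52,000 − ₹22,500 = ₹29,500
  Base: ₹171,500 − ₹29,500 = ₹142,000
  ₹142,000 × 22% = ₹31,240

Mainline income levy:
  ₹89,000 × 6% = ₹5,340
  Less investment credit ₹2,000 → ₹3,340

₹31,240 > ₹3,340, so the alternative minimum tax is the binding amount.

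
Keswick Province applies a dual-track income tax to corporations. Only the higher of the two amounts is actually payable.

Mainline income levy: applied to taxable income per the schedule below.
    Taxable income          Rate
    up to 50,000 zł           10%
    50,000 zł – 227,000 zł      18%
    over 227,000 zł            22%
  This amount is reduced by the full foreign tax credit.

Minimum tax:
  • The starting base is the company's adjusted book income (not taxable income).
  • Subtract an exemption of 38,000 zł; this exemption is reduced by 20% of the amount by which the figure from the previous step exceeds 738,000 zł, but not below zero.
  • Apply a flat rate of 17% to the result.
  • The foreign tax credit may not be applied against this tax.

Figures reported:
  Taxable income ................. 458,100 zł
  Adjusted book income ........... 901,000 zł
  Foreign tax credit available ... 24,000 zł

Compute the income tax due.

Minimum tax:
  Base (adjusted book income): 901,000 zł
  Exemption: 38,000 zł − 20% × (901,000 zł − 738,000 zł) = 38,000 zł − 32,600 zł = 5,400 zł
  Base: 901,000 zł − 5,400 zł = 895,600 zł
  895,600 zł × 17% = 152,252 zł

Mainline income levy:
  50,000 zł × 10% = 5,000 zł
  177,000 zł × 18% = 31,860 zł
  231,100 zł × 22% = 50,842 zł
  → 87,702 zł
  Less foreign tax credit 24,000 zł → 63,702 zł

152,252 zł > 63,702 zł, so the minimum tax is the binding amount.

152,252 zł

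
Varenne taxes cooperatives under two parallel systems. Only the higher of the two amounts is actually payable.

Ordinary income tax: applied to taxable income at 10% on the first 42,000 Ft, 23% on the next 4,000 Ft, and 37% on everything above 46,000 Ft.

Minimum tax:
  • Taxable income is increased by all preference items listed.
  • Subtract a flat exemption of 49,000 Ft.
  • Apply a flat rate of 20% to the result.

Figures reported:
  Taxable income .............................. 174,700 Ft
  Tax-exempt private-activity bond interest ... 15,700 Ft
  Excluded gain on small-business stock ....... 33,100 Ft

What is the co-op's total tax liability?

52,739 Ft

Minimum tax:
  Adjusted income: 174,700 Ft + 15,700 Ft + 33,100 Ft = 223,500 Ft
  Less exemption 49,000 Ft → base 174,500 Ft
  174,500 Ft × 20% = 34,900 Ft

Ordinary income tax:
  42,000 Ft × 10% = 4,200 Ft
  4,000 Ft × 23% = 920 Ft
  128,700 Ft × 37% = 47,619 Ft
  → 52,739 Ft

52,739 Ft > 34,900 Ft, so the ordinary income tax governs.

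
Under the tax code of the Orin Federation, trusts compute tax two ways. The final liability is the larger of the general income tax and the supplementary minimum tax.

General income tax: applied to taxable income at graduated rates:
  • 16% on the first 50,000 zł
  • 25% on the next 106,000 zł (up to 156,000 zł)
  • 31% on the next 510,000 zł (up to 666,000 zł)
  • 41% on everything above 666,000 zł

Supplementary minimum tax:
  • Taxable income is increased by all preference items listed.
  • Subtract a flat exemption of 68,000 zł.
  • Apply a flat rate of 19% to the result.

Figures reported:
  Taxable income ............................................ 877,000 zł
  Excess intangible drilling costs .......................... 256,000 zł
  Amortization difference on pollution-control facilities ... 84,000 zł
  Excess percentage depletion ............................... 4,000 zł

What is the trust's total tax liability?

279,110 zł

Supplementary minimum tax:
  Adjusted income: 877,000 zł + 256,000 zł + 84,000 zł + 4,000 zł = 1,221,000 zł
  Less exemption 68,000 zł → base 1,153,000 zł
  1,153,000 zł × 19% = 219,070 zł

General income tax:
  50,000 zł × 16% = 8,000 zł
  106,000 zł × 25% = 26,500 zł
  510,000 zł × 31% = 158,100 zł
  211,000 zł × 41% = 86,510 zł
  → 279,110 zł

279,110 zł > 219,070 zł, so the general income tax governs.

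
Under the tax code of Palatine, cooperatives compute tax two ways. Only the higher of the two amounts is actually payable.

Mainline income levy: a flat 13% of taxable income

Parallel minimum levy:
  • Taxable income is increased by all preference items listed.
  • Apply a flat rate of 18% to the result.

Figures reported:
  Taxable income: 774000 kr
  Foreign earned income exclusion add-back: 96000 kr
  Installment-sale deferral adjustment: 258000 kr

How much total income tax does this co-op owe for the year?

Parallel minimum levy:
  Adjusted income: 774000 kr + 96000 kr + 258000 kr = 1128000 kr
  1128000 kr × 18% = 203040 kr

Mainline income levy:
  774000 kr × 13% = 100620 kr

203040 kr > 100620 kr, so the parallel minimum levy is the binding amount.

203040 kr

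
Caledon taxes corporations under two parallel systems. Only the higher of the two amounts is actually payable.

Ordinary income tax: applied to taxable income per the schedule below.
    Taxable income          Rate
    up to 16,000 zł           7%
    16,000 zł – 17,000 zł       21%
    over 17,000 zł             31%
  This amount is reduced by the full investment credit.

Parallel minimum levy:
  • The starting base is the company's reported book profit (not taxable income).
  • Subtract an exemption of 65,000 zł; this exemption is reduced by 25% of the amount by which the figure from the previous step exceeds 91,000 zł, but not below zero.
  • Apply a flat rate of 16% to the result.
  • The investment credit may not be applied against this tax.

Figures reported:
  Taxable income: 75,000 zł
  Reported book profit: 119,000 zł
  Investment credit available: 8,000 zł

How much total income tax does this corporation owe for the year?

11,310 zł

Parallel minimum levy:
  Base (reported book profit): 119,000 zł
  Exemption: 65,000 zł − 25% × (119,000 zł − 91,000 zł) = 65,000 zł − 7,000 zł = 58,000 zł
  Base: 119,000 zł − 58,000 zł = 61,000 zł
  61,000 zł × 16% = 9,760 zł

Ordinary income tax:
  16,000 zł × 7% = 1,120 zł
  1,000 zł × 21% = 210 zł
  58,000 zł × 31% = 17,980 zł
  → 19,310 zł
  Less investment credit 8,000 zł → 11,310 zł

11,310 zł > 9,760 zł, so the ordinary income tax governs.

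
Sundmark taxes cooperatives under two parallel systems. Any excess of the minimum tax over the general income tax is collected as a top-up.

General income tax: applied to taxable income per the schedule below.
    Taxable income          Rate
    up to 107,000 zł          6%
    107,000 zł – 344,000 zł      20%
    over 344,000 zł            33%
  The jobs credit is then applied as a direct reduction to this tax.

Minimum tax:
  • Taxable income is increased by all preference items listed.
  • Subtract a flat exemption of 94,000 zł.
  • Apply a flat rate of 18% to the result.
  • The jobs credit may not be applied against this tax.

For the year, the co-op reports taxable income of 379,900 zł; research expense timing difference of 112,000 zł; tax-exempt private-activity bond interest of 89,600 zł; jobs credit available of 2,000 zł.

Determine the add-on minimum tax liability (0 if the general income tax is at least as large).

General income tax:
  107,000 zł × 6% = 6,420 zł
  237,000 zł × 20% = 47,400 zł
  35,900 zł × 33% = 11,847 zł
  → 65,667 zł
  Less jobs credit 2,000 zł → 63,667 zł

Minimum tax:
  Adjusted income: 379,900 zł + 112,000 zł + 89,600 zł = 581,500 zł
  Less exemption 94,000 zł → base 487,500 zł
  487,500 zł × 18% = 87,750 zł

Excess of minimum tax over general income tax: 87,750 zł − 63,667 zł = 24,083 zł.

24,083 zł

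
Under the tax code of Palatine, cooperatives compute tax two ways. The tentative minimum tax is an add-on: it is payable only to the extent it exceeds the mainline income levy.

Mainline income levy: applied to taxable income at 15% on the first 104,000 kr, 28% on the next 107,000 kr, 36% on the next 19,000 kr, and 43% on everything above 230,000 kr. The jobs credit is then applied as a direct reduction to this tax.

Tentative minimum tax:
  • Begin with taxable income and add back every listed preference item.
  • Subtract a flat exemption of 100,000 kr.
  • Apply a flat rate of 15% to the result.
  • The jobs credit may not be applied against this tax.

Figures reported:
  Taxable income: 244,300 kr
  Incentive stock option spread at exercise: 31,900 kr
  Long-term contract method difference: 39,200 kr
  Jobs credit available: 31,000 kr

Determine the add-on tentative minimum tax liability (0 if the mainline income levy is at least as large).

4,761 kr

Mainline income levy:
  104,000 kr × 15% = 15,600 kr
  107,000 kr × 28% = 29,960 kr
  19,000 kr × 36% = 6,840 kr
  14,300 kr × 43% = 6,149 kr
  → 58,549 kr
  Less jobs credit 31,000 kr → 27,549 kr

Tentative minimum tax:
  Adjusted income: 244,300 kr + 31,900 kr + 39,200 kr = 315,400 kr
  Less exemption 100,000 kr → base 215,400 kr
  215,400 kr × 15% = 32,310 kr

Excess of tentative minimum tax over mainline income levy: 32,310 kr − 27,549 kr = 4,761 kr.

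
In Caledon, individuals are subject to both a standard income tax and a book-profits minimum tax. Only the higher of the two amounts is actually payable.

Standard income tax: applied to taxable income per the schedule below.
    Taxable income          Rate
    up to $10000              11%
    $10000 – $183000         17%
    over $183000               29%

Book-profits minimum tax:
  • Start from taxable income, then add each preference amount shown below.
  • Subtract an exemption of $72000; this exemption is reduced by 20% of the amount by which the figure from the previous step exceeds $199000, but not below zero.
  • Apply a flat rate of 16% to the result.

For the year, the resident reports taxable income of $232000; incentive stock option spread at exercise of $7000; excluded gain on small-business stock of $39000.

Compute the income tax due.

$44720

Standard income tax:
  $10000 × 11% = $1100
  $173000 × 17% = $29410
  $49000 × 29% = $14210
  → $44720

Book-profits minimum tax:
  Adjusted income: $232000 + $7000 + $39000 = $278000
  Exemption: $72000 − 20% × ($278000 − $199000) = $72000 − $15800 = $56200
  Base: $278000 − $56200 = $221800
  $221800 × 16% = $35488

$44720 > $35488, so the standard income tax governs.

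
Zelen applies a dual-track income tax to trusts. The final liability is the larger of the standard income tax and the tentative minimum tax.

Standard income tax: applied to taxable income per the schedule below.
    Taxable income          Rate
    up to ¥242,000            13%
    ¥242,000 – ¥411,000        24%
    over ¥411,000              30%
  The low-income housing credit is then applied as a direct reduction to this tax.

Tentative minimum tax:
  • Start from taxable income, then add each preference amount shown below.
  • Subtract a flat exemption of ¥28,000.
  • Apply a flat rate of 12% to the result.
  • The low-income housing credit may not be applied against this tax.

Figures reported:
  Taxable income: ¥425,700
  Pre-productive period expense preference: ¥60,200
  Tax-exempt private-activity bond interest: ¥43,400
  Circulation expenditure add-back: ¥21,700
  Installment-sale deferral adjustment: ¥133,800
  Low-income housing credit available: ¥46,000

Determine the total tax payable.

¥78,816

Standard income tax:
  ¥242,000 × 13% = ¥31,460
  ¥169,000 × 24% = ¥40,560
  ¥14,700 × 30% = ¥4,410
  → ¥76,430
  Less low-income housing credit ¥46,000 → ¥30,430

Tentative minimum tax:
  Adjusted income: ¥425,700 + ¥60,200 + ¥43,400 + ¥21,700 + ¥133,800 = ¥684,800
  Less exemption ¥28,000 → base ¥656,800
  ¥656,800 × 12% = ¥78,816

¥78,816 > ¥30,430, so the tentative minimum tax is the binding amount.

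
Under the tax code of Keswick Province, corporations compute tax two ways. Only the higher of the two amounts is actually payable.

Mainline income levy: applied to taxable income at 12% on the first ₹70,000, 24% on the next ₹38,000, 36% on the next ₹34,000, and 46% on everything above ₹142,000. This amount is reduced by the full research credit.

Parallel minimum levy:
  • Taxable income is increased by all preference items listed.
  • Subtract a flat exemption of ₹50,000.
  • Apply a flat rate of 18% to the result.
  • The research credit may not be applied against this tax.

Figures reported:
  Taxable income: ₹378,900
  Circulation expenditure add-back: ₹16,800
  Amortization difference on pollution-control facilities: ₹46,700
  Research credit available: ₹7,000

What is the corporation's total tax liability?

₹131,734

Parallel minimum levy:
  Adjusted income: ₹378,900 + ₹16,800 + ₹46,700 = ₹442,400
  Less exemption ₹50,000 → base ₹392,400
  ₹392,400 × 18% = ₹70,632

Mainline income levy:
  ₹70,000 × 12% = ₹8,400
  ₹38,000 × 24% = ₹9,120
  ₹34,000 × 36% = ₹12,240
  ₹236,900 × 46% = ₹108,974
  → ₹138,734
  Less research credit ₹7,000 → ₹131,734

₹131,734 > ₹70,632, so the mainline income levy governs.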